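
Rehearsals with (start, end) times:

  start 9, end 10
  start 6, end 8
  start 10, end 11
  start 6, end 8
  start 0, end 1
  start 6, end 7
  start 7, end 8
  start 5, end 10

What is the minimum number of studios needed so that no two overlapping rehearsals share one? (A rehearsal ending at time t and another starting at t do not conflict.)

4

The answer is the maximum number of intervals overlapping at any instant.
starts: [0, 5, 6, 6, 6, 7, 9, 10]
ends:   [1, 7, 8, 8, 8, 10, 10, 11]
s0→1 e1→0 s5→1 s6→2 s6→3 s6→4  — peak 4.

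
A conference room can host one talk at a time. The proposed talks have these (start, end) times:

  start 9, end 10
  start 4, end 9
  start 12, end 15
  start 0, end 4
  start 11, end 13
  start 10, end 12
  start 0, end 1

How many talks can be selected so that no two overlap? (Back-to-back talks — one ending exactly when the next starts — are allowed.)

Sorted by end: (0,1)  (0,4)  (4,9)  (9,10)  (10,12)  (11,13)  (12,15)
take (0,1); take (4,9); take (9,10); take (10,12); take (12,15).
Selected 5 talks.

5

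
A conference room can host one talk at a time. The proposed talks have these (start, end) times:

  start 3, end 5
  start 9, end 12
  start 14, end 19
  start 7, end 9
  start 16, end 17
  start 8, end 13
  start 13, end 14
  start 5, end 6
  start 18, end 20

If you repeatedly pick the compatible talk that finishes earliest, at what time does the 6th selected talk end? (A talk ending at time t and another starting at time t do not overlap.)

By end time: (3,5), (5,6), (7,9), (9,12), (8,13), (13,14), (16,17), (14,19), (18,20).
Pick (3,5); next start ≥ 5 → (5,6); next start ≥ 6 → (7,9); next start ≥ 9 → (9,12); next start ≥ 12 → (13,14); next start ≥ 14 → (16,17); next start ≥ 17 → (18,20).
Selected: (3,5) (5,6) (7,9) (9,12) (13,14) (16,17) (18,20)

17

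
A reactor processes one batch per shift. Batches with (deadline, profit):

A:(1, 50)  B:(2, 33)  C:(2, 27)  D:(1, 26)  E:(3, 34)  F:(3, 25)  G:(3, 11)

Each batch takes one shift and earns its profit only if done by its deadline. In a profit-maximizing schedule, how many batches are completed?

3

Sort by profit descending; place each in the latest free slot ≤ its deadline.
Profit order: A=50 E=34 B=33 C=27 D=26 F=25 G=11
Assign: A→slot 1, E→slot 3, B→slot 2, C skipped, D skipped, F skipped, G skipped.
Slots: [1:A] [2:B] [3:E]
3 of 7 scheduled.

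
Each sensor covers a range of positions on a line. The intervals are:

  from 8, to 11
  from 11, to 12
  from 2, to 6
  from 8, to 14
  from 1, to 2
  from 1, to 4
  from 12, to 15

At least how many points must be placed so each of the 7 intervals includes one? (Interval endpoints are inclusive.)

3

Sort by right endpoint; whenever an interval is uncovered, place a point at its right end.
By right end: [1,2]  [1,4]  [2,6]  [8,11]  [11,12]  [8,14]  [12,15]
[1,2] uncovered → point at 2; [8,11] uncovered → point at 11; [12,15] uncovered → point at 15.
Points: 2, 11, 15 (3 total).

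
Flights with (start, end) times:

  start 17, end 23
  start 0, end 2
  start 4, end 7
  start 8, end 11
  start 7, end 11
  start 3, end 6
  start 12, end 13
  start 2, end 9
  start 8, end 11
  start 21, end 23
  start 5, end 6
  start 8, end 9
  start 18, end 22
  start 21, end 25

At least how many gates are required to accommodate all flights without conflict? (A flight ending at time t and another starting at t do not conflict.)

5

starts: [0, 2, 3, 4, 5, 7, 8, 8, 8, 12, 17, 18, 21, 21]
ends:   [2, 6, 6, 7, 9, 9, 11, 11, 11, 13, 22, 23, 23, 25]
s0→1 e2→0 s2→1 s3→2 s4→3 s5→4 e6→3 e6→2 e7→1 s7→2 s8→3 s8→4 s8→5  — peak 5.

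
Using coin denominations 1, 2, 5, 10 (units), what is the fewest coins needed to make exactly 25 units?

Greedy: take as many of the largest coin as possible, then repeat with the remainder.
25 = 2×10 + 1×5
Total coins = 2 + 1 = 3

3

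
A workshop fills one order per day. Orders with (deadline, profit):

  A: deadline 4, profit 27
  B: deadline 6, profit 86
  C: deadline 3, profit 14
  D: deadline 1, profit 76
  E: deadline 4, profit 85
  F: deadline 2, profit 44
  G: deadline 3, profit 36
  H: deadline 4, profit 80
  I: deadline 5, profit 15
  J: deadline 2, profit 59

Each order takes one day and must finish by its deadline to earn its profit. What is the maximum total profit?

By profit: B(d6,86), E(d4,85), H(d4,80), D(d1,76), J(d2,59), F(d2,44), G(d3,36), A(d4,27), I(d5,15), C(d3,14)
B→slot 6; E→slot 4; H→slot 3; D→slot 1; J→slot 2; F skipped; G skipped; A skipped; I→slot 5; C skipped.
Profit = 76 + 59 + 80 + 85 + 15 + 86 = 401

401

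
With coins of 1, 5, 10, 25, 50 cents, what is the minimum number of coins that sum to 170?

5

170 − 3×50→20 − 2×10→0
Total coins = 3 + 2 = 5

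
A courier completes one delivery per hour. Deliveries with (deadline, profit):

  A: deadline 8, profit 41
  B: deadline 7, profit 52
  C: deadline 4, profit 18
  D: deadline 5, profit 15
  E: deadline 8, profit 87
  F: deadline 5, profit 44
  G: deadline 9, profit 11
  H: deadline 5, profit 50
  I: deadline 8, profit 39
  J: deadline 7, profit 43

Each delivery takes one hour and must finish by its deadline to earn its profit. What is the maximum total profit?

Take jobs in profit order; each goes to the latest open slot no later than its deadline.
Profit order: E=87 B=52 H=50 F=44 J=43 A=41 I=39 C=18 D=15 G=11
Assign: E→slot 8, B→slot 7, H→slot 5, F→slot 4, J→slot 6, A→slot 3, I→slot 2, C→slot 1, D skipped, G→slot 9.
Slots: [1:C] [2:I] [3:A] [4:F] [5:H] [6:J] [7:B] [8:E] [9:G]
Profit = 18 + 39 + 41 + 44 + 50 + 43 + 52 + 87 + 11 = 385

385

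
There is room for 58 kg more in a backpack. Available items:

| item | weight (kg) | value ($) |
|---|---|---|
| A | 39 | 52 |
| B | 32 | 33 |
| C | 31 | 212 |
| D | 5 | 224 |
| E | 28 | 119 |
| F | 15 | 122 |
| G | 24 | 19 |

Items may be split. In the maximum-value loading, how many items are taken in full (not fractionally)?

Ratios (sorted): D 44.80, F 8.13, C 6.84, E 4.25, A 1.33, B 1.03, G 0.79
take D (5 @ 224); take F (15 @ 122); take C (31 @ 212); take 7/28 of E → 29.75. Capacity used 58/58.
3 item(s) taken whole; one partial (take 7/28 of E).

3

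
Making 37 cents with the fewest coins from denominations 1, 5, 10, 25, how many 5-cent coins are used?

Greedy: take as many of the largest coin as possible, then repeat with the remainder.
37 = 1×25 + 1×10 + 2×1
Count of 5: 0

0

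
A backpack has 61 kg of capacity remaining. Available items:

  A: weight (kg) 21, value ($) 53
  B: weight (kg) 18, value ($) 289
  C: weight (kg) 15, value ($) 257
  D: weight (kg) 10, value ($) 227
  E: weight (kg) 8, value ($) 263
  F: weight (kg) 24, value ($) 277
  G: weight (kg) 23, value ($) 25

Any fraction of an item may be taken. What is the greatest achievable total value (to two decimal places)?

1151.42

Greedy by value/weight ratio, highest first.
Order: E (263/8=32.88) > D (227/10=22.70) > C (257/15=17.13) > B (289/18=16.06) > F (277/24=11.54) > A (53/21=2.52) > G (25/23=1.09)
Fill: take E (8 @ 263) → take D (10 @ 227) → take C (15 @ 257) → take B (18 @ 289) → take 10/24 of F → 115.42; 61/61 used.
Total value = 1151.42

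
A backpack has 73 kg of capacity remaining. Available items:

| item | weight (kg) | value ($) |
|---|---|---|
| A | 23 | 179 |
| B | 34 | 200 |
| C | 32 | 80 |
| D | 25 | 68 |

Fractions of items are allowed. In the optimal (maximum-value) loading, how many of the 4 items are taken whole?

2

Sort by value per unit weight and fill in that order.
Ratios (sorted): A 7.78, B 5.88, D 2.72, C 2.50
take A (23 @ 179); take B (34 @ 200); take 16/25 of D → 43.52. Capacity used 73/73.
2 item(s) taken whole; one partial (take 16/25 of D).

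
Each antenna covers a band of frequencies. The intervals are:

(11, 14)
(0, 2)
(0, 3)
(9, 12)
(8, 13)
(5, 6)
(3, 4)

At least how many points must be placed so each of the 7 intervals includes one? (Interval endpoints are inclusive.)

By right end: [0,2]  [0,3]  [3,4]  [5,6]  [9,12]  [8,13]  [11,14]
[0,2] uncovered → point at 2; [3,4] uncovered → point at 4; [5,6] uncovered → point at 6; [9,12] uncovered → point at 12.
Points: 2, 4, 6, 12 (4 total).

4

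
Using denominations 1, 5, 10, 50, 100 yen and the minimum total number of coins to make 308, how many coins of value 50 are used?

Greedy: take as many of the largest coin as possible, then repeat with the remainder.
308 = 3×100 + 1×5 + 3×1
Count of 50: 0

0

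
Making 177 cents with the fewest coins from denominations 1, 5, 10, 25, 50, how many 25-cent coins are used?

Use the largest denomination that fits, subtract, and repeat.
177 − 3×50→27 − 1×25→2 − 2×1→0
Count of 25: 1

1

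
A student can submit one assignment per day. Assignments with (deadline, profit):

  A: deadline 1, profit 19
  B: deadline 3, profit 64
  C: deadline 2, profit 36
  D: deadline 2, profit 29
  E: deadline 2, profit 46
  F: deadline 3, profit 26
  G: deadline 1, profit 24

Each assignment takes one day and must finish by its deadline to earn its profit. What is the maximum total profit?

146

Profit order: B=64 E=46 C=36 D=29 F=26 G=24 A=19
Assign: B→slot 3, E→slot 2, C→slot 1, D skipped, F skipped, G skipped, A skipped.
Slots: [1:C] [2:E] [3:B]
Profit = 36 + 46 + 64 = 146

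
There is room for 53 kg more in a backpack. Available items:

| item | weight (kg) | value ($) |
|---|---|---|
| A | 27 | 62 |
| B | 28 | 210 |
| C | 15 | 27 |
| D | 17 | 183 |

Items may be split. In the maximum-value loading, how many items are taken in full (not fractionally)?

Ratios (sorted): D 10.76, B 7.50, A 2.30, C 1.80
take D (17 @ 183); take B (28 @ 210); take 8/27 of A → 18.37. Capacity used 53/53.
2 item(s) taken whole; one partial (take 8/27 of A).

2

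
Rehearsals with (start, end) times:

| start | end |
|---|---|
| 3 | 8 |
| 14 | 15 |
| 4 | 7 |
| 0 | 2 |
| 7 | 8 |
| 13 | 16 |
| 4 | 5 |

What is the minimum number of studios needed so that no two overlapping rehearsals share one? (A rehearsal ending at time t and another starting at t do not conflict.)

starts: [0, 3, 4, 4, 7, 13, 14]
ends:   [2, 5, 7, 8, 8, 15, 16]
s0→1 e2→0 s3→1 s4→2 s4→3  — peak 3.

3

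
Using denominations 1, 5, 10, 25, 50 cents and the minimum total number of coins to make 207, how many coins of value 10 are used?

Greedy: take as many of the largest coin as possible, then repeat with the remainder.
207 = 4×50 + 1×5 + 2×1
Count of 10: 0

0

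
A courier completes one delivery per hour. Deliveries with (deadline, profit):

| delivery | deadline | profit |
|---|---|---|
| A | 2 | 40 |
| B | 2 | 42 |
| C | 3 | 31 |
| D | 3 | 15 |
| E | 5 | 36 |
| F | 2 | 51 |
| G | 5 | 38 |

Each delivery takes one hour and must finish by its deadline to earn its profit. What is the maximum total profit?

Take jobs in profit order; each goes to the latest open slot no later than its deadline.
Profit order: F=51 B=42 A=40 G=38 E=36 C=31 D=15
Assign: F→slot 2, B→slot 1, A skipped, G→slot 5, E→slot 4, C→slot 3, D skipped.
Slots: [1:B] [2:F] [3:C] [4:E] [5:G]
Profit = 42 + 51 + 31 + 36 + 38 = 198

198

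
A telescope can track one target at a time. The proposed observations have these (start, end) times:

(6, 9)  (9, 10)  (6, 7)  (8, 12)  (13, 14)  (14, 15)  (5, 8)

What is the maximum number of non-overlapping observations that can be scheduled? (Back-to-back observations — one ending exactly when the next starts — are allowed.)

4

Sorted by end: (6,7)  (5,8)  (6,9)  (9,10)  (8,12)  (13,14)  (14,15)
take (6,7); skip (6,9); take (9,10); take (13,14); take (14,15).
Selected 4 observations.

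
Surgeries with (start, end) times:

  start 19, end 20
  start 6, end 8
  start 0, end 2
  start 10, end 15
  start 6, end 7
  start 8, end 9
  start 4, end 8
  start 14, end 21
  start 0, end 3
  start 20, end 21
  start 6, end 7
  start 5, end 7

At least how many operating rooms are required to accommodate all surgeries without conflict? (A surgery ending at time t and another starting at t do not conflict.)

Count concurrent intervals with a sweep; the peak is the room count.
Events (time:±→running): 0:+→1 0:+→2 2:-→1 3:-→0 4:+→1 5:+→2 6:+→3 6:+→4 6:+→5 … peak 5.

5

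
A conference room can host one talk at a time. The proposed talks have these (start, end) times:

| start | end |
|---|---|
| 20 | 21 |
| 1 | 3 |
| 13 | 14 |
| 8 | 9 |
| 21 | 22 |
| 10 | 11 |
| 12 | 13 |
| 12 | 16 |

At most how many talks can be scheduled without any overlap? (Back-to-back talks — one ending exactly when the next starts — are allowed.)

Sort by end time and greedily take each interval whose start is ≥ the last chosen end.
Sorted by end: (1,3)  (8,9)  (10,11)  (12,13)  (13,14)  (12,16)  (20,21)  (21,22)
take (1,3); take (8,9); take (10,11); take (12,13); take (13,14); take (20,21); take (21,22).
Selected 7 talks.

7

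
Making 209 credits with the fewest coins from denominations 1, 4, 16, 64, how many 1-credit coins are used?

1

Greedy: take as many of the largest coin as possible, then repeat with the remainder.
209 = 3×64 + 1×16 + 1×1
Count of 1: 1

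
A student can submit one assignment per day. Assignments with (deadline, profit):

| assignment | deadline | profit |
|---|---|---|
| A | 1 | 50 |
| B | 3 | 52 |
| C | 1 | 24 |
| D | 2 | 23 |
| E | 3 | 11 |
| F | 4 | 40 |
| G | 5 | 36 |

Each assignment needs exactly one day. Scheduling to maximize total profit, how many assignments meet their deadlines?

5

Take jobs in profit order; each goes to the latest open slot no later than its deadline.
By profit: B(d3,52), A(d1,50), F(d4,40), G(d5,36), C(d1,24), D(d2,23), E(d3,11)
B→slot 3; A→slot 1; F→slot 4; G→slot 5; C skipped; D→slot 2; E skipped.
5 of 7 scheduled.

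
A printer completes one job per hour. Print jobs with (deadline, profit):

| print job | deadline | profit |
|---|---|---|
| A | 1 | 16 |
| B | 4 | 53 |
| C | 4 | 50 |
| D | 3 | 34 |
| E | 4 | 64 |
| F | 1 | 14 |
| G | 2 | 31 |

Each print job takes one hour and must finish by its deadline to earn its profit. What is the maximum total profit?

Profit order: E=64 B=53 C=50 D=34 G=31 A=16 F=14
Assign: E→slot 4, B→slot 3, C→slot 2, D→slot 1, G skipped, A skipped, F skipped.
Slots: [1:D] [2:C] [3:B] [4:E]
Profit = 34 + 50 + 53 + 64 = 201

201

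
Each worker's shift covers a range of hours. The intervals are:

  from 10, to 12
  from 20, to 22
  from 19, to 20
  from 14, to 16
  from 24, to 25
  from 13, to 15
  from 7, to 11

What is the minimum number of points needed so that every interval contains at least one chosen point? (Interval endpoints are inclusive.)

Process intervals by earliest right end; each time one isn't hit yet, stab at its right endpoint.
Sorted: [7,11] [10,12] [13,15] [14,16] [19,20] [20,22] [24,25]
{[7,11],[10,12]} hit by 11; {[13,15],[14,16]} hit by 15; {[19,20],[20,22]} hit by 20; {[24,25]} hit by 25.
Points: 11, 15, 20, 25 (4 total).

4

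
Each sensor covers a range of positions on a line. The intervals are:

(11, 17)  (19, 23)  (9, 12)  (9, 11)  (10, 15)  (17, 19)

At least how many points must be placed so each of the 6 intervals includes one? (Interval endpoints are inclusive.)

Sort by right endpoint; whenever an interval is uncovered, place a point at its right end.
By right end: [9,11]  [9,12]  [10,15]  [11,17]  [17,19]  [19,23]
[9,11] uncovered → point at 11; [17,19] uncovered → point at 19.
Points: 11, 19 (2 total).

2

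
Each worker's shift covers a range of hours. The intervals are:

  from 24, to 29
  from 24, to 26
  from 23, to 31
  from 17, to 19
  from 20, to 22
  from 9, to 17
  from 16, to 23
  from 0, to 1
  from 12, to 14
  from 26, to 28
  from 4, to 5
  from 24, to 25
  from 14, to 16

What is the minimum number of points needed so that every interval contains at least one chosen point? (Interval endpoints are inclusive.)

By right end: [0,1]  [4,5]  [12,14]  [14,16]  [9,17]  [17,19]  [20,22]  [16,23]  [24,25]  [24,26]  [26,28]  [24,29]  [23,31]
[0,1] uncovered → point at 1; [4,5] uncovered → point at 5; [12,14] uncovered → point at 14; [17,19] uncovered → point at 19; [20,22] uncovered → point at 22; [24,25] uncovered → point at 25; [26,28] uncovered → point at 28.
Points: 1, 5, 14, 19, 22, 25, 28 (7 total).

7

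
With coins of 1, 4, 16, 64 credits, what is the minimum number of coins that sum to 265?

265 = 4×64 + 2×4 + 1×1
Total coins = 4 + 2 + 1 = 7

7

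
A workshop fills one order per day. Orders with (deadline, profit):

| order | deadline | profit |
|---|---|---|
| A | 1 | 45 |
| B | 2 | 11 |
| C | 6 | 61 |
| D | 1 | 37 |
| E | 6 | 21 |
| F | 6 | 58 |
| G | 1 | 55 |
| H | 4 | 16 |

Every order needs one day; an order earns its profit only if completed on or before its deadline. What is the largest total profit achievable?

Profit order: C=61 F=58 G=55 A=45 D=37 E=21 H=16 B=11
Assign: C→slot 6, F→slot 5, G→slot 1, A skipped, D skipped, E→slot 4, H→slot 3, B→slot 2.
Slots: [1:G] [2:B] [3:H] [4:E] [5:F] [6:C]
Profit = 55 + 11 + 16 + 21 + 58 + 61 = 222

222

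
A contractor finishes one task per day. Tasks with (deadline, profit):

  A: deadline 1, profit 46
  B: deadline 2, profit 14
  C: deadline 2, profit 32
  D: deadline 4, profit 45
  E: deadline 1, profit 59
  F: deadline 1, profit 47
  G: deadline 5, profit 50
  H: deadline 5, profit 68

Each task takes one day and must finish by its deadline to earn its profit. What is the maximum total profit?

Take jobs in profit order; each goes to the latest open slot no later than its deadline.
Profit order: H=68 E=59 G=50 F=47 A=46 D=45 C=32 B=14
Assign: H→slot 5, E→slot 1, G→slot 4, F skipped, A skipped, D→slot 3, C→slot 2, B skipped.
Slots: [1:E] [2:C] [3:D] [4:G] [5:H]
Profit = 59 + 32 + 45 + 50 + 68 = 254

254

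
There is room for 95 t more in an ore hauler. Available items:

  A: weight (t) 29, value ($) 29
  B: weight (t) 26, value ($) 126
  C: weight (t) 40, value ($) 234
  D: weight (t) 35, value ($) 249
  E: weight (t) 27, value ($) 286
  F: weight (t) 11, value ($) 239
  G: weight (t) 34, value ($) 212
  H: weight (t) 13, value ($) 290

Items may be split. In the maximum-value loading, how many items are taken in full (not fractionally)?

4

Ratios (sorted): H 22.31, F 21.73, E 10.59, D 7.11, G 6.24, C 5.85, B 4.85, A 1.00
take H (13 @ 290); take F (11 @ 239); take E (27 @ 286); take D (35 @ 249); take 9/34 of G → 56.12. Capacity used 95/95.
4 item(s) taken whole; one partial (take 9/34 of G).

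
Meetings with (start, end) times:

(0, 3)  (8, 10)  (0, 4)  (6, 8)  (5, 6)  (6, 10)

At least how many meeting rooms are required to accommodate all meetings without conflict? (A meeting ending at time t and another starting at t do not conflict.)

Events (time:±→running): 0:+→1 0:+→2 … peak 2.

2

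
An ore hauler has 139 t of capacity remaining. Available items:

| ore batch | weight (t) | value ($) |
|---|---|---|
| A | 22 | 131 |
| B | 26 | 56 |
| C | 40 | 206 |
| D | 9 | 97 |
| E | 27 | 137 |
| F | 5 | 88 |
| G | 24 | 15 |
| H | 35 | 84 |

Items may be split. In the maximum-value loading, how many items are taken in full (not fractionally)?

6

Sort by value per unit weight and fill in that order.
Ratios (sorted): F 17.60, D 10.78, A 5.95, C 5.15, E 5.07, H 2.40, B 2.15, G 0.62
take F (5 @ 88); take D (9 @ 97); take A (22 @ 131); take C (40 @ 206); take E (27 @ 137); take H (35 @ 84); take 1/26 of B → 2.15. Capacity used 139/139.
6 item(s) taken whole; one partial (take 1/26 of B).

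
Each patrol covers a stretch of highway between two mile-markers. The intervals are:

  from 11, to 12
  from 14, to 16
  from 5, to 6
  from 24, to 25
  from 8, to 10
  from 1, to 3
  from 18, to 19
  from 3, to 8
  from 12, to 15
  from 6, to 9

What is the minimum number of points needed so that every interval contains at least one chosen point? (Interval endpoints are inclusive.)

By right end: [1,3]  [5,6]  [3,8]  [6,9]  [8,10]  [11,12]  [12,15]  [14,16]  [18,19]  [24,25]
[1,3] uncovered → point at 3; [5,6] uncovered → point at 6; [8,10] uncovered → point at 10; [11,12] uncovered → point at 12; [14,16] uncovered → point at 16; [18,19] uncovered → point at 19; [24,25] uncovered → point at 25.
Points: 3, 6, 10, 12, 16, 19, 25 (7 total).

7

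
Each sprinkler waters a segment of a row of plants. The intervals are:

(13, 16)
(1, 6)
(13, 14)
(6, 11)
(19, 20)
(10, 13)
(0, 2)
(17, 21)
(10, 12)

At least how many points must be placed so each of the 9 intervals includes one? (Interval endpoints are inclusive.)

By right end: [0,2]  [1,6]  [6,11]  [10,12]  [10,13]  [13,14]  [13,16]  [19,20]  [17,21]
[0,2] uncovered → point at 2; [6,11] uncovered → point at 11; [13,14] uncovered → point at 14; [19,20] uncovered → point at 20.
Points: 2, 11, 14, 20 (4 total).

4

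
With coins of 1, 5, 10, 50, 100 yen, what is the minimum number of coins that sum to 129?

8

Use the largest denomination that fits, subtract, and repeat.
129 = 1×100 + 2×10 + 1×5 + 4×1
Total coins = 1 + 2 + 1 + 4 = 8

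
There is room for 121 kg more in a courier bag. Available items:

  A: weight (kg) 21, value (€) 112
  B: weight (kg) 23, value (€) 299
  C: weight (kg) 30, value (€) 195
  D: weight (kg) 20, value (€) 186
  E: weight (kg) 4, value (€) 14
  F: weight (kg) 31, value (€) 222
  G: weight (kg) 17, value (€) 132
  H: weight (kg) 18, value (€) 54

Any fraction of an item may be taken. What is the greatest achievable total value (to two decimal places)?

Ratios (sorted): B 13.00, D 9.30, G 7.76, F 7.16, C 6.50, A 5.33, E 3.50, H 3.00
take B (23 @ 299); take D (20 @ 186); take G (17 @ 132); take F (31 @ 222); take C (30 @ 195). Capacity used 121/121.
Total value = 1034.00

1034.00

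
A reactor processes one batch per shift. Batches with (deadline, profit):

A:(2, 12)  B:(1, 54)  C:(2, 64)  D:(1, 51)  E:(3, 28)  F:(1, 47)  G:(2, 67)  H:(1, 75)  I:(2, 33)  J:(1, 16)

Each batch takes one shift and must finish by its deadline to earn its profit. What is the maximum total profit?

Sort by profit descending; place each in the latest free slot ≤ its deadline.
Profit order: H=75 G=67 C=64 B=54 D=51 F=47 I=33 E=28 J=16 A=12
Assign: H→slot 1, G→slot 2, C skipped, B skipped, D skipped, F skipped, I skipped, E→slot 3, J skipped, A skipped.
Slots: [1:H] [2:G] [3:E]
Profit = 75 + 67 + 28 = 170

170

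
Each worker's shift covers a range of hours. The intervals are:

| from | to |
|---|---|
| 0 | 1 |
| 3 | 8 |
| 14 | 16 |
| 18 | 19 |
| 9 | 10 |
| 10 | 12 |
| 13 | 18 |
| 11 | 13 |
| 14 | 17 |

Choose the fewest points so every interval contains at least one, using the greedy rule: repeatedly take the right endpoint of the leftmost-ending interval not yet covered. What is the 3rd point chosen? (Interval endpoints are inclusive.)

Sort by right endpoint; whenever an interval is uncovered, place a point at its right end.
Sorted: [0,1] [3,8] [9,10] [10,12] [11,13] [14,16] [14,17] [13,18] [18,19]
{[0,1]} hit by 1; {[3,8]} hit by 8; {[9,10],[10,12]} hit by 10; {[11,13]} hit by 13; {[14,16],[14,17],[13,18]} hit by 16; {[18,19]} hit by 19.
Points: 1, 8, 10, 13, 16, 19 (6 total).

10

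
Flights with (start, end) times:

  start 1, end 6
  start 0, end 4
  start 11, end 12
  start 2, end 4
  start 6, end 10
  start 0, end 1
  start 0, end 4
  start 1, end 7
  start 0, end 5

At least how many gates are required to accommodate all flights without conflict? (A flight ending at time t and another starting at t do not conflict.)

Events (time:±→running): 0:+→1 0:+→2 0:+→3 0:+→4 1:-→3 1:+→4 1:+→5 2:+→6 … peak 6.

6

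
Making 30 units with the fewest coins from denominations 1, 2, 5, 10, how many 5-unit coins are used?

0

Use the largest denomination that fits, subtract, and repeat.
30 = 3×10
Count of 5: 0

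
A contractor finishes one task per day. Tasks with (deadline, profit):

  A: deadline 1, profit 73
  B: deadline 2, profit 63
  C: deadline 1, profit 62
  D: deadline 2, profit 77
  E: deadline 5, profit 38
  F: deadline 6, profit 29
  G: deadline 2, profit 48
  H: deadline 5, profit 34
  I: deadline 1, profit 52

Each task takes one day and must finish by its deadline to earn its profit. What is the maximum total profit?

Sort by profit descending; place each in the latest free slot ≤ its deadline.
By profit: D(d2,77), A(d1,73), B(d2,63), C(d1,62), I(d1,52), G(d2,48), E(d5,38), H(d5,34), F(d6,29)
D→slot 2; A→slot 1; B skipped; C skipped; I skipped; G skipped; E→slot 5; H→slot 4; F→slot 6.
Profit = 73 + 77 + 34 + 38 + 29 = 251

251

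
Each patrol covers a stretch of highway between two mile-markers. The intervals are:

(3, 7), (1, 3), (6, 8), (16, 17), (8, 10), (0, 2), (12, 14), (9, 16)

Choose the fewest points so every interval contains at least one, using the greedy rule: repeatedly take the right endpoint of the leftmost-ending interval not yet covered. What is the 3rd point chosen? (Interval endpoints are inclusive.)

By right end: [0,2]  [1,3]  [3,7]  [6,8]  [8,10]  [12,14]  [9,16]  [16,17]
[0,2] uncovered → point at 2; [3,7] uncovered → point at 7; [8,10] uncovered → point at 10; [12,14] uncovered → point at 14; [16,17] uncovered → point at 17.
Points: 2, 7, 10, 14, 17 (5 total).

10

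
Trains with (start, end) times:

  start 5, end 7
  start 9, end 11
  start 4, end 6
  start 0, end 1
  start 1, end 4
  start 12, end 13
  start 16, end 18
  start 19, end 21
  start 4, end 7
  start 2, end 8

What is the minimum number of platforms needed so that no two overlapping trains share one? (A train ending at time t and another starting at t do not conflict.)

4

The answer is the maximum number of intervals overlapping at any instant.
Events (time:±→running): 0:+→1 1:-→0 1:+→1 2:+→2 4:-→1 4:+→2 4:+→3 5:+→4 … peak 4.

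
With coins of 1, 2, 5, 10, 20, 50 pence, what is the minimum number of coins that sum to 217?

7

217 = 4×50 + 1×10 + 1×5 + 1×2
Total coins = 4 + 1 + 1 + 1 = 7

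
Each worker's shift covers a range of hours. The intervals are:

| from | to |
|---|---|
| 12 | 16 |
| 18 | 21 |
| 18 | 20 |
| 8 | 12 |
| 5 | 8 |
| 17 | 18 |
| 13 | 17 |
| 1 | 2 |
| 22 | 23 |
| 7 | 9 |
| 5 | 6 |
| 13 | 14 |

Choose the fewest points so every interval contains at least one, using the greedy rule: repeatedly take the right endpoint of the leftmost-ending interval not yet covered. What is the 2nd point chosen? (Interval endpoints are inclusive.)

Process intervals by earliest right end; each time one isn't hit yet, stab at its right endpoint.
Sorted: [1,2] [5,6] [5,8] [7,9] [8,12] [13,14] [12,16] [13,17] [17,18] [18,20] [18,21] [22,23]
{[1,2]} hit by 2; {[5,6],[5,8]} hit by 6; {[7,9],[8,12]} hit by 9; {[13,14],[12,16],[13,17]} hit by 14; {[17,18],[18,20],[18,21]} hit by 18; {[22,23]} hit by 23.
Points: 2, 6, 9, 14, 18, 23 (6 total).

6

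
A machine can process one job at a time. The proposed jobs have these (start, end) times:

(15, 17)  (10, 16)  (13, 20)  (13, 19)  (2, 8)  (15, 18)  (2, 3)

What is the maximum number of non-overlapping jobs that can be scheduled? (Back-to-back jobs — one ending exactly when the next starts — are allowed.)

2

Greedy by earliest finish: after sorting by end time, pick each interval compatible with the last pick.
Sorted by end: (2,3)  (2,8)  (10,16)  (15,17)  (15,18)  (13,19)  (13,20)
take (2,3); skip (2,8); take (10,16); skip (13,20).
Selected 2 jobs.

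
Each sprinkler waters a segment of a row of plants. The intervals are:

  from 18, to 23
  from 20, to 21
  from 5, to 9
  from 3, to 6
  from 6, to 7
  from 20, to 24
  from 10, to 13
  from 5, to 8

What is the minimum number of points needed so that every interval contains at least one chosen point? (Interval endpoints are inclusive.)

3

Sort by right endpoint; whenever an interval is uncovered, place a point at its right end.
By right end: [3,6]  [6,7]  [5,8]  [5,9]  [10,13]  [20,21]  [18,23]  [20,24]
[3,6] uncovered → point at 6; [10,13] uncovered → point at 13; [20,21] uncovered → point at 21.
Points: 6, 13, 21 (3 total).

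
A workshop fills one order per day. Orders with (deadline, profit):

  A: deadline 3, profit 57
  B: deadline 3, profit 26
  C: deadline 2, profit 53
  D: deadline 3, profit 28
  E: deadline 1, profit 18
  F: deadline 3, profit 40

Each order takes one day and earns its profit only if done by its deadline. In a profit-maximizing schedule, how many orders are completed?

Take jobs in profit order; each goes to the latest open slot no later than its deadline.
Profit order: A=57 C=53 F=40 D=28 B=26 E=18
Assign: A→slot 3, C→slot 2, F→slot 1, D skipped, B skipped, E skipped.
Slots: [1:F] [2:C] [3:A]
3 of 6 scheduled.

3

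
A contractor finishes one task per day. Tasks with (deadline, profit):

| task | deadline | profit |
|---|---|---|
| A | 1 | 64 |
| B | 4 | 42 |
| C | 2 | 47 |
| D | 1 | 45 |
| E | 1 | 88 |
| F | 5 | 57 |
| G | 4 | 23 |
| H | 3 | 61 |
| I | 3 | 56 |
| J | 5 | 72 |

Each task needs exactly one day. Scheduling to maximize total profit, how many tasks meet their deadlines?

Take jobs in profit order; each goes to the latest open slot no later than its deadline.
Profit order: E=88 J=72 A=64 H=61 F=57 I=56 C=47 D=45 B=42 G=23
Assign: E→slot 1, J→slot 5, A skipped, H→slot 3, F→slot 4, I→slot 2, C skipped, D skipped, B skipped, G skipped.
Slots: [1:E] [2:I] [3:H] [4:F] [5:J]
5 of 10 scheduled.

5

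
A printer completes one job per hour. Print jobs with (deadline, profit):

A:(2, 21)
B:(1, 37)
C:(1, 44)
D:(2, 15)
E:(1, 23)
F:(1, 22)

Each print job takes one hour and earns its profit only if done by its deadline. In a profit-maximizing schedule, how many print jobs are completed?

Sort by profit descending; place each in the latest free slot ≤ its deadline.
By profit: C(d1,44), B(d1,37), E(d1,23), F(d1,22), A(d2,21), D(d2,15)
C→slot 1; B skipped; E skipped; F skipped; A→slot 2; D skipped.
2 of 6 scheduled.

2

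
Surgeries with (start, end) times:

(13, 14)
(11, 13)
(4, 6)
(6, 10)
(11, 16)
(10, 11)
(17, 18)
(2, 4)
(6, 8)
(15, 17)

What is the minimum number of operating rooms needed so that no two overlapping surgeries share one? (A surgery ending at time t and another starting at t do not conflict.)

Events (time:±→running): 2:+→1 4:-→0 4:+→1 6:-→0 6:+→1 6:+→2 … peak 2.

2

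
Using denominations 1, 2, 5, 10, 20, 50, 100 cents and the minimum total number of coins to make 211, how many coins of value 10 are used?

1

Use the largest denomination that fits, subtract, and repeat.
211 − 2×100→11 − 1×10→1 − 1×1→0
Count of 10: 1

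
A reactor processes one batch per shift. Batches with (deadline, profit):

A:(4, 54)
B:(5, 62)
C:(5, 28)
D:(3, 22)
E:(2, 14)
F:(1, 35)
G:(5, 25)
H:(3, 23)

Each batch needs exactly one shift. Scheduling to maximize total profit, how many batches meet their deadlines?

5

Sort by profit descending; place each in the latest free slot ≤ its deadline.
Profit order: B=62 A=54 F=35 C=28 G=25 H=23 D=22 E=14
Assign: B→slot 5, A→slot 4, F→slot 1, C→slot 3, G→slot 2, H skipped, D skipped, E skipped.
Slots: [1:F] [2:G] [3:C] [4:A] [5:B]
5 of 8 scheduled.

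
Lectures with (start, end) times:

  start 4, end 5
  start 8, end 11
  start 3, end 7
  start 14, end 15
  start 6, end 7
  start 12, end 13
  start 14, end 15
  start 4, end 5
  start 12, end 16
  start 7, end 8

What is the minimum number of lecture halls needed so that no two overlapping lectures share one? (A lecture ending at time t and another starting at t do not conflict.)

The answer is the maximum number of intervals overlapping at any instant.
starts: [3, 4, 4, 6, 7, 8, 12, 12, 14, 14]
ends:   [5, 5, 7, 7, 8, 11, 13, 15, 15, 16]
s3→1 s4→2 s4→3  — peak 3.

3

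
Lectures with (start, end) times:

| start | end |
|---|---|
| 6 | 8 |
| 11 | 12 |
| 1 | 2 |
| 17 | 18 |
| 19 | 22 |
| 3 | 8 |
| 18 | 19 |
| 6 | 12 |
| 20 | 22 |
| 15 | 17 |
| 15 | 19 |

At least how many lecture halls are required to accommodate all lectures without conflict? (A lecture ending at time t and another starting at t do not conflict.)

3

The answer is the maximum number of intervals overlapping at any instant.
starts: [1, 3, 6, 6, 11, 15, 15, 17, 18, 19, 20]
ends:   [2, 8, 8, 12, 12, 17, 18, 19, 19, 22, 22]
s1→1 e2→0 s3→1 s6→2 s6→3  — peak 3.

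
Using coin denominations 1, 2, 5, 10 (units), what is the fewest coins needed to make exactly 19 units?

4

Greedy: take as many of the largest coin as possible, then repeat with the remainder.
19 − 1×10→9 − 1×5→4 − 2×2→0
Total coins = 1 + 1 + 2 = 4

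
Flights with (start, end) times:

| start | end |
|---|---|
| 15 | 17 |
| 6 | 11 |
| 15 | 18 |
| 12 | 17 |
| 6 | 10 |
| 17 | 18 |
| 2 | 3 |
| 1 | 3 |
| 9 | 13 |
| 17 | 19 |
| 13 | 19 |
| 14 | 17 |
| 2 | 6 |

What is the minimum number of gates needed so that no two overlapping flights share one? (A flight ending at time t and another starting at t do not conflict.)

The answer is the maximum number of intervals overlapping at any instant.
Events (time:±→running): 1:+→1 2:+→2 2:+→3 3:-→2 3:-→1 6:-→0 6:+→1 6:+→2 9:+→3 10:-→2 11:-→1 12:+→2 13:-→1 13:+→2 14:+→3 15:+→4 15:+→5 … peak 5.

5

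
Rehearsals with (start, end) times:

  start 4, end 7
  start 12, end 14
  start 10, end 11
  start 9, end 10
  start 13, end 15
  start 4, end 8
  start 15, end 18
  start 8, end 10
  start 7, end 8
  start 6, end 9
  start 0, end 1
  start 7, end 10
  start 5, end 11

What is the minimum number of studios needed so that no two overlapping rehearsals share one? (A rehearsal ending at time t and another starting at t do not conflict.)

5

Events (time:±→running): 0:+→1 1:-→0 4:+→1 4:+→2 5:+→3 6:+→4 7:-→3 7:+→4 7:+→5 … peak 5.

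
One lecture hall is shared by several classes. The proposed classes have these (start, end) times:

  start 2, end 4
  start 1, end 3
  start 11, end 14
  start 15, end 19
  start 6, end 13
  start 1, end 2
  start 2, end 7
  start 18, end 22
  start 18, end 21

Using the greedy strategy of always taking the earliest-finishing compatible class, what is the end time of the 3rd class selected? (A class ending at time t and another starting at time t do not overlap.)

By end time: (1,2), (1,3), (2,4), (2,7), (6,13), (11,14), (15,19), (18,21), (18,22).
Pick (1,2); next start ≥ 2 → (2,4); next start ≥ 4 → (6,13); next start ≥ 13 → (15,19).
Selected: (1,2) (2,4) (6,13) (15,19)

13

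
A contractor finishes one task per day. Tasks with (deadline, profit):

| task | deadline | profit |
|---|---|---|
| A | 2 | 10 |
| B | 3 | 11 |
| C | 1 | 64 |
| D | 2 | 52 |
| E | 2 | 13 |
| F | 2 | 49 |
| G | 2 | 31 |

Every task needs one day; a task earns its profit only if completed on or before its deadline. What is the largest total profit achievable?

127

Profit order: C=64 D=52 F=49 G=31 E=13 B=11 A=10
Assign: C→slot 1, D→slot 2, F skipped, G skipped, E skipped, B→slot 3, A skipped.
Slots: [1:C] [2:D] [3:B]
Profit = 64 + 52 + 11 = 127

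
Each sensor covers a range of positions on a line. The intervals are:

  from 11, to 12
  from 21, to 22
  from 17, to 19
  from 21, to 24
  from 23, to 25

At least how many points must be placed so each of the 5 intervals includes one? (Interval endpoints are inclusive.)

Process intervals by earliest right end; each time one isn't hit yet, stab at its right endpoint.
By right end: [11,12]  [17,19]  [21,22]  [21,24]  [23,25]
[11,12] uncovered → point at 12; [17,19] uncovered → point at 19; [21,22] uncovered → point at 22; [23,25] uncovered → point at 25.
Points: 12, 19, 22, 25 (4 total).

4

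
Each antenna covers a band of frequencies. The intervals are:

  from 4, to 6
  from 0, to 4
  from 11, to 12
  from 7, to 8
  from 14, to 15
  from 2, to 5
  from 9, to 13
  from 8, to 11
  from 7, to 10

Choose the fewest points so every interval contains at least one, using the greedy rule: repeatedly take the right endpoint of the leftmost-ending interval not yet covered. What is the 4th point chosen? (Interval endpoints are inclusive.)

15

Process intervals by earliest right end; each time one isn't hit yet, stab at its right endpoint.
Sorted: [0,4] [2,5] [4,6] [7,8] [7,10] [8,11] [11,12] [9,13] [14,15]
{[0,4],[2,5],[4,6]} hit by 4; {[7,8],[7,10],[8,11]} hit by 8; {[11,12],[9,13]} hit by 12; {[14,15]} hit by 15.
Points: 4, 8, 12, 15 (4 total).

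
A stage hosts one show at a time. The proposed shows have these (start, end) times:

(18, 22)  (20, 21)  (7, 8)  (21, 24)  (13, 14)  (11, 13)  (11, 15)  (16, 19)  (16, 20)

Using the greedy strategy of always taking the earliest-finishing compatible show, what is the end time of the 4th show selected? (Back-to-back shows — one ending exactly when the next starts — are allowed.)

19

By end time: (7,8), (11,13), (13,14), (11,15), (16,19), (16,20), (20,21), (18,22), (21,24).
Pick (7,8); next start ≥ 8 → (11,13); next start ≥ 13 → (13,14); next start ≥ 14 → (16,19); next start ≥ 19 → (20,21); next start ≥ 21 → (21,24).
Selected: (7,8) (11,13) (13,14) (16,19) (20,21) (21,24)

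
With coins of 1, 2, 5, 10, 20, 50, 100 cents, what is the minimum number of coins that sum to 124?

4

Use the largest denomination that fits, subtract, and repeat.
124 = 1×100 + 1×20 + 2×2
Total coins = 1 + 1 + 2 = 4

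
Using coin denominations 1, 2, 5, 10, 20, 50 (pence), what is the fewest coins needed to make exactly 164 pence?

Use the largest denomination that fits, subtract, and repeat.
164 − 3×50→14 − 1×10→4 − 2×2→0
Total coins = 3 + 1 + 2 = 6

6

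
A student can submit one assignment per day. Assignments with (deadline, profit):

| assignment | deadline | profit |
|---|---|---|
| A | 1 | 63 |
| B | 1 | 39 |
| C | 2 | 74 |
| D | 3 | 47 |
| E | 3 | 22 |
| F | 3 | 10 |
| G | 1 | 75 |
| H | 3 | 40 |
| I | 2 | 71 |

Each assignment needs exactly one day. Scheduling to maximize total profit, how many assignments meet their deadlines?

3

By profit: G(d1,75), C(d2,74), I(d2,71), A(d1,63), D(d3,47), H(d3,40), B(d1,39), E(d3,22), F(d3,10)
G→slot 1; C→slot 2; I skipped; A skipped; D→slot 3; H skipped; B skipped; E skipped; F skipped.
3 of 9 scheduled.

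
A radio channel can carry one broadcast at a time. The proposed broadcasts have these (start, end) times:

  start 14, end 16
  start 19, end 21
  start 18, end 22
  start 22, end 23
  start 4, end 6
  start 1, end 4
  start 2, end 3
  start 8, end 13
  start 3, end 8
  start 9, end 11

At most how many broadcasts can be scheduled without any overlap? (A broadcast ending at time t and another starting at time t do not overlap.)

Order by finish time; keep every interval that doesn't clash with the previous kept one.
By end time: (2,3), (1,4), (4,6), (3,8), (9,11), (8,13), (14,16), (19,21), (18,22), (22,23).
Pick (2,3); next start ≥ 3 → (4,6); next start ≥ 6 → (9,11); next start ≥ 11 → (14,16); next start ≥ 16 → (19,21); next start ≥ 21 → (22,23).
Selected 6 broadcasts.

6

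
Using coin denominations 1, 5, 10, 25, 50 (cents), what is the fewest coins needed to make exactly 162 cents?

6

Greedy: take as many of the largest coin as possible, then repeat with the remainder.
162 − 3×50→12 − 1×10→2 − 2×1→0
Total coins = 3 + 1 + 2 = 6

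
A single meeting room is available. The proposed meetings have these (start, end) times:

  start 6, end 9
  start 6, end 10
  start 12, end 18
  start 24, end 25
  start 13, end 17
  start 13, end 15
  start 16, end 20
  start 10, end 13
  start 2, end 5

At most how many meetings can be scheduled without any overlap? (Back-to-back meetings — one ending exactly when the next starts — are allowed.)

6

Order by finish time; keep every interval that doesn't clash with the previous kept one.
By end time: (2,5), (6,9), (6,10), (10,13), (13,15), (13,17), (12,18), (16,20), (24,25).
Pick (2,5); next start ≥ 5 → (6,9); next start ≥ 9 → (10,13); next start ≥ 13 → (13,15); next start ≥ 15 → (16,20); next start ≥ 20 → (24,25).
Selected 6 meetings.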